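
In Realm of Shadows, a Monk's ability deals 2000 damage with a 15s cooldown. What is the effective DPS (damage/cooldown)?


DPS = damage / cooldown
= 2000 / 15
= 133.33

133.33 DPS


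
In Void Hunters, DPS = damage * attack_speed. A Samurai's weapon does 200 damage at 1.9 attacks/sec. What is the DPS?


DPS = damage * attack_speed
= 200 * 1.9
= 380.0

380.0 DPS


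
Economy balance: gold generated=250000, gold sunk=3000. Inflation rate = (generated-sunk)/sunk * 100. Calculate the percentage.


Net gold = 250000 - 3000 = 247000
Inflation rate = net / sunk * 100 = 247000 / 3000 * 100
= 82.333333 * 100
= 8233.33%

8233.33%


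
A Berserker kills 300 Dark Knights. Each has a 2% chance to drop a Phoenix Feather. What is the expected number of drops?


Expected drops = kills * (drop_rate / 100)
= 300 * (2 / 100)
= 300 * 0.02
= 6.0

6.0 drops


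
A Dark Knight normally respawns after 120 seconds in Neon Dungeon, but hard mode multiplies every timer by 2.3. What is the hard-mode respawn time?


Respawn time = base * multiplier
= 120 * 2.3
= 276.0 seconds

276.0 seconds


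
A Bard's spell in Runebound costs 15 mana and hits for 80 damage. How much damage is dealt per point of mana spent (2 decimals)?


Efficiency = damage / mana
= 80 / 15
= 5.33

5.33 dmg/mana


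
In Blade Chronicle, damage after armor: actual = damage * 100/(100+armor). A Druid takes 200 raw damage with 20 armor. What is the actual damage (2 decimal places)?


actual = 200 * 100 / (100 + 20)
= 200 * 100 / 120
= 20000 / 120
= 166.67

166.67 damage


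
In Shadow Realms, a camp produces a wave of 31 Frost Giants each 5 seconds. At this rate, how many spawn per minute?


Spawns per minute = count * (60 / interval)
= 31 * (60 / 5)
= 31 * 12.0
= 372.0

372.0 per minute


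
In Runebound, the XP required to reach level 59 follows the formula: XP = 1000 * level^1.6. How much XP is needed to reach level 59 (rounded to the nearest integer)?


XP = 1000 * level^1.6
Substitute level = 59:
XP = 1000 * 59^1.6
= 1000 * 681.339
= 681339

681339 XP


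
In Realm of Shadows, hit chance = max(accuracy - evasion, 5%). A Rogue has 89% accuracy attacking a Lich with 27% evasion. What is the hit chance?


accuracy - evasion = 89 - 27 = 62
Apply floor: max(62, 5) = 62
Hit chance = 62%

62%


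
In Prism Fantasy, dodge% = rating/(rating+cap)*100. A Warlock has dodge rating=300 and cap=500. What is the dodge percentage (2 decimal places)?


dodge% = 300 / (300 + 500) * 100
= 300 / 800 * 100
= 0.375 * 100
= 37.50%

37.50%


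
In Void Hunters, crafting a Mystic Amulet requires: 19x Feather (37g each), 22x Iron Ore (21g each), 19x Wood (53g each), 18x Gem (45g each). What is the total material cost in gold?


Cost breakdown:
  Feather: 19 * 37 = 703
  Iron Ore: 22 * 21 = 462
  Wood: 19 * 53 = 1007
  Gem: 18 * 45 = 810
Total = 703 + 462 + 1007 + 810 = 2982

2982 gold


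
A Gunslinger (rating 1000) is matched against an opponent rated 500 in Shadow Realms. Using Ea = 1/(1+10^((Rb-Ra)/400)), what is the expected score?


Elo expected score: Ea = 1/(1 + 10^((Rb-Ra)/400))
Rb - Ra = 500 - 1000 = -500
(Rb-Ra)/400 = -500/400 = -1.25
10^-1.25 = 0.056234
Ea = 1/(1 + 0.056234) = 1/1.056234 = 0.9468

0.9468


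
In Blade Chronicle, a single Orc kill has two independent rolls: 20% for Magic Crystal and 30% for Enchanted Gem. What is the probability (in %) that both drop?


For independent events, P(both) = P(A) * P(B)
= 20% * 30%
= 600 / 100 %
= 6.0%

6.0%


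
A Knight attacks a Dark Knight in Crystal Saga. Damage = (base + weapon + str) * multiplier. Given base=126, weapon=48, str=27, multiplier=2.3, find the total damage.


Sum base + weapon + str = 126 + 48 + 27 = 201
Multiply by 2.3:
201 * 2.3 = 462.3

462.3 damage


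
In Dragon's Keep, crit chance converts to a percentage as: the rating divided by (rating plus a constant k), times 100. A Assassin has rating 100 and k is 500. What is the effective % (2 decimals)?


effective% = rating / (rating + k) * 100
= 100 / (100 + 500) * 100
= 100 / 600 * 100
= 0.166667 * 100
= 16.67%

16.67%


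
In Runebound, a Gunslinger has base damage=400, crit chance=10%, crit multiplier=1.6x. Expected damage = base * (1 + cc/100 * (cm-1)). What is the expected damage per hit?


E[dmg] = base * (1 + crit_chance * (crit_mult - 1))
cc as decimal = 10/100 = 0.1
cm - 1 = 1.6 - 1 = 0.6
Bonus factor = 0.1 * 0.6 = 0.06
Total multiplier = 1 + 0.06 = 1.06
Expected damage = 400 * 1.06 = 424.00

424.00 damage


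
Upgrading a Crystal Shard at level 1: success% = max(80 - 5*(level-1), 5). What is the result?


raw_rate = 80 - 5 * (1 - 1)
= 80 - 5 * 0
= 80 - 0
= 80
Apply floor: max(80, 5) = 80%

80%


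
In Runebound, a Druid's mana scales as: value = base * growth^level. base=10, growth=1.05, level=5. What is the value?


value = base * growth^level
= 10 * 1.05^5
= 10 * 1.276282
= 12.76

12.76 mana


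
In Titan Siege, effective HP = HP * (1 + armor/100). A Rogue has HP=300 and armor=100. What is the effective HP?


EHP = 300 * (1 + 100/100)
= 300 * (1 + 1.0)
= 300 * 2.0
= 600.0

600.0 EHP


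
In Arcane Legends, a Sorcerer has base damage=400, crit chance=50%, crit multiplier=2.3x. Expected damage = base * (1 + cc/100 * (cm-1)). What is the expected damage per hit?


E[dmg] = base * (1 + crit_chance * (crit_mult - 1))
cc as decimal = 50/100 = 0.5
cm - 1 = 2.3 - 1 = 1.3
Bonus factor = 0.5 * 1.3 = 0.65
Total multiplier = 1 + 0.65 = 1.65
Expected damage = 400 * 1.65 = 660.00

660.00 damage


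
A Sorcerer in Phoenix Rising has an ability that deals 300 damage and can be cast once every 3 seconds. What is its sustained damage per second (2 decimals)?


DPS = damage / cooldown
= 300 / 3
= 100.00

100.00 DPS


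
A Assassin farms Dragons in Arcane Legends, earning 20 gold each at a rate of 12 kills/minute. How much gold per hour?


Gold per minute = 20 * 12 = 240
Gold per hour = 240 * 60 = 14400

14400 gold/hour


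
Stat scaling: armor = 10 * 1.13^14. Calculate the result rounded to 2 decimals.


value = base * growth^level
= 10 * 1.13^14
= 10 * 5.534753
= 55.35

55.35 armor


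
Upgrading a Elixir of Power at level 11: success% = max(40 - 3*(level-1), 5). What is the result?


raw_rate = 40 - 3 * (11 - 1)
= 40 - 3 * 10
= 40 - 30
= 10
Apply floor: max(10, 5) = 10%

10%


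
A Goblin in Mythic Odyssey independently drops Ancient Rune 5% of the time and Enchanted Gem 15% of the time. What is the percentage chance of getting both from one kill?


For independent events, P(both) = P(A) * P(B)
= 5% * 15%
= 75 / 100 %
= 0.75%

0.75%


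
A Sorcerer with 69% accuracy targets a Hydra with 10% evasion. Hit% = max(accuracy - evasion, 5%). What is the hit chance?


accuracy - evasion = 69 - 10 = 59
Apply floor: max(59, 5) = 59
Hit chance = 59%

59%


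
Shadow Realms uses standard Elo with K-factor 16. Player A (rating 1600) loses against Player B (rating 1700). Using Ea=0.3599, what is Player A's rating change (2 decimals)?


Elo update: delta = K * (S - Ea), where S = 0 (loses)
S - Ea = 0 - 0.3599 = -0.3599
Rating change = 16 * -0.3599
= -5.76

-5.76 rating points


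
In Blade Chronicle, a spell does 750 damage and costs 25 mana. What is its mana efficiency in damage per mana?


Efficiency = damage / mana
= 750 / 25
= 30.00

30.00 dmg/mana


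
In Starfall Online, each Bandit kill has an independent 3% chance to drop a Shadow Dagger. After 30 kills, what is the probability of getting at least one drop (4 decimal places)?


P(at least one) = 1 - P(none) = 1 - (1-p)^n
p = 3/100 = 0.03
1 - p = 0.97
(1 - p)^30 = 0.97^30 = 0.401007
P(at least one) = 1 - 0.401007 = 0.5990

0.5990


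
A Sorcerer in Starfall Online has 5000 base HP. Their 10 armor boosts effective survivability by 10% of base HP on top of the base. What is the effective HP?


EHP = 5000 * (1 + 10/100)
= 5000 * (1 + 0.1)
= 5000 * 1.1
= 5500.0

5500.0 EHP


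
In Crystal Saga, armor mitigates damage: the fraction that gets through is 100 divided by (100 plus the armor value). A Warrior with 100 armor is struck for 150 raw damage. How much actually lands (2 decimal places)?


actual = 150 * 100 / (100 + 100)
= 150 * 100 / 200
= 15000 / 200
= 75.00

75.00 damage


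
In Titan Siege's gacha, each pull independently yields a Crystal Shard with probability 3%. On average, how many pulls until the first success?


Expected pulls for a geometric distribution = 1/p = 100 / rate%
= 100 / 3
= 33.33

33.33 pulls


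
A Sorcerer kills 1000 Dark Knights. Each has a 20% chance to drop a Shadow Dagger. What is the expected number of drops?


Expected drops = kills * (drop_rate / 100)
= 1000 * (20 / 100)
= 1000 * 0.2
= 200.0

200.0 drops


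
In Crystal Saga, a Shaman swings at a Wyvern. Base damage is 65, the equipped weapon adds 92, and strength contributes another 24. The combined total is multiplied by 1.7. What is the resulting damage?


Sum base + weapon + str = 65 + 92 + 24 = 181
Multiply by 1.7:
181 * 1.7 = 307.7

307.7 damage


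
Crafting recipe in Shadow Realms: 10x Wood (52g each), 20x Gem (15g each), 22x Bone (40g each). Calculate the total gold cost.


Cost breakdown:
  Wood: 10 * 52 = 520
  Gem: 20 * 15 = 300
  Bone: 22 * 40 = 880
Total = 520 + 300 + 880 = 1700

1700 gold


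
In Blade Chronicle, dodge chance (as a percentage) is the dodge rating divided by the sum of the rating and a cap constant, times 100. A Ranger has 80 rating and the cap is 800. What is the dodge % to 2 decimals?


dodge% = 80 / (80 + 800) * 100
= 80 / 880 * 100
= 0.090909 * 100
= 9.09%

9.09%


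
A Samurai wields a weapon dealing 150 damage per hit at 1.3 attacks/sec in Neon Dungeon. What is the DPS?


DPS = damage * attack_speed
= 150 * 1.3
= 195.0

195.0 DPS


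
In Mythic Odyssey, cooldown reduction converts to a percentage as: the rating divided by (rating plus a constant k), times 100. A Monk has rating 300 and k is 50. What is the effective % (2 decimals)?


effective% = rating / (rating + k) * 100
= 300 / (300 + 50) * 100
= 300 / 350 * 100
= 0.857143 * 100
= 85.71%

85.71%


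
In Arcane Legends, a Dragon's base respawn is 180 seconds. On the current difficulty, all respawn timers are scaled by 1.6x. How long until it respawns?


Respawn time = base * multiplier
= 180 * 1.6
= 288.0 seconds

288.0 seconds


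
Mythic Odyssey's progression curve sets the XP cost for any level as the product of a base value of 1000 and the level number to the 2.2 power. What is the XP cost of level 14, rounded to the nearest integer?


XP = 1000 * level^2.2
Substitute level = 14:
XP = 1000 * 14^2.2
= 1000 * 332.2628
= 332263

332263 XP


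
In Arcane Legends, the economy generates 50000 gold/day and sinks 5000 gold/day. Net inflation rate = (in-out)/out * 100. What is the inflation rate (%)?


Net gold = 50000 - 5000 = 45000
Inflation rate = net / sunk * 100 = 45000 / 5000 * 100
= 9.0 * 100
= 900.00%

900.00%


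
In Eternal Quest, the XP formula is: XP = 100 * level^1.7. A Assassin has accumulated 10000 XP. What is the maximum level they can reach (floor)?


XP = 100 * level^1.7, so level = (XP / 100)^(1/1.7)
= (10000 / 100)^(1/1.7)
= 100.0^0.5882
= 15.0131
Floor: level = 15

level 15


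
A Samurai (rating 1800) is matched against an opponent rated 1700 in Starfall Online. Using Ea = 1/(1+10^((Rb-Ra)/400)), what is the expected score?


Elo expected score: Ea = 1/(1 + 10^((Rb-Ra)/400))
Rb - Ra = 1700 - 1800 = -100
(Rb-Ra)/400 = -100/400 = -0.25
10^-0.25 = 0.562341
Ea = 1/(1 + 0.562341) = 1/1.562341 = 0.6401

0.6401


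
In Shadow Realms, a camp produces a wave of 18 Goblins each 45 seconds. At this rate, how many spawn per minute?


Spawns per minute = count * (60 / interval)
= 18 * (60 / 45)
= 18 * 1.3333
= 24.0

24.0 per minute


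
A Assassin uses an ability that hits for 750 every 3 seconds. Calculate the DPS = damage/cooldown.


DPS = damage / cooldown
= 750 / 3
= 250.00

250.00 DPS


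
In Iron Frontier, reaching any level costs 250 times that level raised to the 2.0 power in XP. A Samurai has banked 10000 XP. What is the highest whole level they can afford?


XP = 250 * level^2.0, so level = (XP / 250)^(1/2.0)
= (10000 / 250)^(1/2.0)
= 40.0^0.5
= 6.3246
Floor: level = 6

level 6


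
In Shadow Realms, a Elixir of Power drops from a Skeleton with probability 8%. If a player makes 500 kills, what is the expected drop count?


Expected drops = kills * (drop_rate / 100)
= 500 * (8 / 100)
= 500 * 0.08
= 40.0

40.0 drops


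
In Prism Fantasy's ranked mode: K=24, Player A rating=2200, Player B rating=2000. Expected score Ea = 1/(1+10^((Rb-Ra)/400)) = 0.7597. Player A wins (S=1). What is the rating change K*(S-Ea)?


Elo update: delta = K * (S - Ea), where S = 1 (wins)
S - Ea = 1 - 0.7597 = 0.2403
Rating change = 24 * 0.2403
= 5.77

5.77 rating points


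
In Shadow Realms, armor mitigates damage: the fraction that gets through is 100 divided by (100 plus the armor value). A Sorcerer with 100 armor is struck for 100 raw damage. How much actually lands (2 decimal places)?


actual = 100 * 100 / (100 + 100)
= 100 * 100 / 200
= 10000 / 200
= 50.00

50.00 damage


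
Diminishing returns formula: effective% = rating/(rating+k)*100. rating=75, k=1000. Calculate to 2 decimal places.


effective% = rating / (rating + k) * 100
= 75 / (75 + 1000) * 100
= 75 / 1075 * 100
= 0.069767 * 100
= 6.98%

6.98%


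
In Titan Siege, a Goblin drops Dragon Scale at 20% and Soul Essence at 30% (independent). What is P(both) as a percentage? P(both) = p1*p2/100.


For independent events, P(both) = P(A) * P(B)
= 20% * 30%
= 600 / 100 %
= 6.0%

6.0%


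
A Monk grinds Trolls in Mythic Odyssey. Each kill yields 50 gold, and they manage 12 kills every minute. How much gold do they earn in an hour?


Gold per minute = 50 * 12 = 600
Gold per hour = 600 * 60 = 36000

36000 gold/hour


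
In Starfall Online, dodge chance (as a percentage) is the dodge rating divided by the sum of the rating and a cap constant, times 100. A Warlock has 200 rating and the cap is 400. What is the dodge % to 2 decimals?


dodge% = 200 / (200 + 400) * 100
= 200 / 600 * 100
= 0.333333 * 100
= 33.33%

33.33%


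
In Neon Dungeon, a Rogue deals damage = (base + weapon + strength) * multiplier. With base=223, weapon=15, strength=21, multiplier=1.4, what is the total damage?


Sum base + weapon + str = 223 + 15 + 21 = 259
Multiply by 1.4:
259 * 1.4 = 362.6

362.6 damage


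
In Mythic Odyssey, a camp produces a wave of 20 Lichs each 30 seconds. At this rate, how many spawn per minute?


Spawns per minute = count * (60 / interval)
= 20 * (60 / 30)
= 20 * 2.0
= 40.0

40.0 per minute


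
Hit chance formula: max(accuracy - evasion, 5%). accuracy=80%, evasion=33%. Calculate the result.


accuracy - evasion = 80 - 33 = 47
Apply floor: max(47, 5) = 47
Hit chance = 47%

47%


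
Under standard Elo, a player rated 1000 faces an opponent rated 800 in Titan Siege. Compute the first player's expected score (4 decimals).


Elo expected score: Ea = 1/(1 + 10^((Rb-Ra)/400))
Rb - Ra = 800 - 1000 = -200
(Rb-Ra)/400 = -200/400 = -0.5
10^-0.5 = 0.316228
Ea = 1/(1 + 0.316228) = 1/1.316228 = 0.7597

0.7597


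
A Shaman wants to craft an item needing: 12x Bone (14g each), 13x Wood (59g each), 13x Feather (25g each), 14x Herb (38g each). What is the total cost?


Cost breakdown:
  Bone: 12 * 14 = 168
  Wood: 13 * 59 = 767
  Feather: 13 * 25 = 325
  Herb: 14 * 38 = 532
Total = 168 + 767 + 325 + 532 = 1792

1792 gold


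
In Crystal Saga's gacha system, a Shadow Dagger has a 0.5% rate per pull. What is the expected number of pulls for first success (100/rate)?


Expected pulls for a geometric distribution = 1/p = 100 / rate%
= 100 / 0.5
= 200.0

200.0 pulls


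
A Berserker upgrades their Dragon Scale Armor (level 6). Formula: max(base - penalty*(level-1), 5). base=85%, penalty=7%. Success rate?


raw_rate = 85 - 7 * (6 - 1)
= 85 - 7 * 5
= 85 - 35
= 50
Apply floor: max(50, 5) = 50%

50%


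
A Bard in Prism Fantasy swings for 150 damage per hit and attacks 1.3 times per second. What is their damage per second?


DPS = damage * attack_speed
= 150 * 1.3
= 195.0

195.0 DPS


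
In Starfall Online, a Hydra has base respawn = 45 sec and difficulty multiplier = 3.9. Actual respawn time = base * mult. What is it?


Respawn time = base * multiplier
= 45 * 3.9
= 175.5 seconds

175.5 seconds


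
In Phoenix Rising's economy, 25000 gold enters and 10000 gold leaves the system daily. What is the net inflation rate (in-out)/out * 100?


Net gold = 25000 - 10000 = 15000
Inflation rate = net / sunk * 100 = 15000 / 10000 * 100
= 1.5 * 100
= 150.00%

150.00%


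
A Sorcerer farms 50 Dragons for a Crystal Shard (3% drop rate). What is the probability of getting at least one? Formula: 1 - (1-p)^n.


P(at least one) = 1 - P(none) = 1 - (1-p)^n
p = 3/100 = 0.03
1 - p = 0.97
(1 - p)^50 = 0.97^50 = 0.218065
P(at least one) = 1 - 0.218065 = 0.7819

0.7819


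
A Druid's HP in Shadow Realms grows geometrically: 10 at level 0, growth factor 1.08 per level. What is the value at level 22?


value = base * growth^level
= 10 * 1.08^22
= 10 * 5.43654
= 54.37

54.37 HP


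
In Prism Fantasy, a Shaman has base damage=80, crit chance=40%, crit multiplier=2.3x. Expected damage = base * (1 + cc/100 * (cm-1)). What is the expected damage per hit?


E[dmg] = base * (1 + crit_chance * (crit_mult - 1))
cc as decimal = 40/100 = 0.4
cm - 1 = 2.3 - 1 = 1.3
Bonus factor = 0.4 * 1.3 = 0.52
Total multiplier = 1 + 0.52 = 1.52
Expected damage = 80 * 1.52 = 121.60

121.60 damage


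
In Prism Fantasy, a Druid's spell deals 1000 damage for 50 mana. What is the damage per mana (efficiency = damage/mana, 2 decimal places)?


Efficiency = damage / mana
= 1000 / 50
= 20.00

20.00 dmg/mana


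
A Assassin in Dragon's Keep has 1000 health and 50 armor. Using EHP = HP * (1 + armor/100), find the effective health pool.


EHP = 1000 * (1 + 50/100)
= 1000 * (1 + 0.5)
= 1000 * 1.5
= 1500.0

1500.0 EHP


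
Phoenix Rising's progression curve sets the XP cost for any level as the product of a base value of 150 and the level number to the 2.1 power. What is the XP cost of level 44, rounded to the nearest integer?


XP = 150 * level^2.1
Substitute level = 44:
XP = 150 * 44^2.1
= 150 * 2826.5106
= 423977

423977 XP


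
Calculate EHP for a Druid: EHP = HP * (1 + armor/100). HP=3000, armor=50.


EHP = 3000 * (1 + 50/100)
= 3000 * (1 + 0.5)
= 3000 * 1.5
= 4500.0

4500.0 EHP


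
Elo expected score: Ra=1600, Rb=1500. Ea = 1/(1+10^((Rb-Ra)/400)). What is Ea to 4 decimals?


Elo expected score: Ea = 1/(1 + 10^((Rb-Ra)/400))
Rb - Ra = 1500 - 1600 = -100
(Rb-Ra)/400 = -100/400 = -0.25
10^-0.25 = 0.562341
Ea = 1/(1 + 0.562341) = 1/1.562341 = 0.6401

0.6401


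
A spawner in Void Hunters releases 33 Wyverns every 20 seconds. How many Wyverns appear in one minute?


Spawns per minute = count * (60 / interval)
= 33 * (60 / 20)
= 33 * 3.0
= 99.0

99.0 per minute


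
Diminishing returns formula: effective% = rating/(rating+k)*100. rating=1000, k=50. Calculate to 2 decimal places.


effective% = rating / (rating + k) * 100
= 1000 / (1000 + 50) * 100
= 1000 / 1050 * 100
= 0.952381 * 100
= 95.24%

95.24%


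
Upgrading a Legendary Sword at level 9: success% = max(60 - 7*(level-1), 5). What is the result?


raw_rate = 60 - 7 * (9 - 1)
= 60 - 7 * 8
= 60 - 56
= 4
Apply floor: max(4, 5) = 5%

5%


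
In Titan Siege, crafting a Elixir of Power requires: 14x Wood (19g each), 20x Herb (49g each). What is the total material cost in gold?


Cost breakdown:
  Wood: 14 * 19 = 266
  Herb: 20 * 49 = 980
Total = 266 + 980 = 1246

1246 gold


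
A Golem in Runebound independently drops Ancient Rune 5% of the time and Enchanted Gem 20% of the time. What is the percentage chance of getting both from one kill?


For independent events, P(both) = P(A) * P(B)
= 5% * 20%
= 100 / 100 %
= 1.0%

1.0%


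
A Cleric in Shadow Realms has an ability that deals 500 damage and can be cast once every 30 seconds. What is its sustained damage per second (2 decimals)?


DPS = damage / cooldown
= 500 / 30
= 16.67

16.67 DPS


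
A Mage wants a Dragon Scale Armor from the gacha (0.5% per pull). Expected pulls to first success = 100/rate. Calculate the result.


Expected pulls for a geometric distribution = 1/p = 100 / rate%
= 100 / 0.5
= 200.0

200.0 pulls


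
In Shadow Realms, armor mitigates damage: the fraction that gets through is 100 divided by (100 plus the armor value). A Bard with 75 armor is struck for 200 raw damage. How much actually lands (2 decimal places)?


actual = 200 * 100 / (100 + 75)
= 200 * 100 / 175
= 20000 / 175
= 114.29

114.29 damage


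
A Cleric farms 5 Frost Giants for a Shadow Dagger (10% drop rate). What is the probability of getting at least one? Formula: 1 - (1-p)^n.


P(at least one) = 1 - P(none) = 1 - (1-p)^n
p = 10/100 = 0.1
1 - p = 0.9
(1 - p)^5 = 0.9^5 = 0.590490
P(at least one) = 1 - 0.590490 = 0.4095

0.4095


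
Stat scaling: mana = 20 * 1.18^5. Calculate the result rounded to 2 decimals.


value = base * growth^level
= 20 * 1.18^5
= 20 * 2.287758
= 45.76

45.76 mana


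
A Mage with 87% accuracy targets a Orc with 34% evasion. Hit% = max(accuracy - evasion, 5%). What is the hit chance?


accuracy - evasion = 87 - 34 = 53
Apply floor: max(53, 5) = 53
Hit chance = 53%

53%


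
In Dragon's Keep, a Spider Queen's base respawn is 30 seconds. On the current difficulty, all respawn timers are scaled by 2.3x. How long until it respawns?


Respawn time = base * multiplier
= 30 * 2.3
= 69.0 seconds

69.0 seconds


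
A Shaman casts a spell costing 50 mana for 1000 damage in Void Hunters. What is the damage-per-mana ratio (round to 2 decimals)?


Efficiency = damage / mana
= 1000 / 50
= 20.00

20.00 dmg/mana


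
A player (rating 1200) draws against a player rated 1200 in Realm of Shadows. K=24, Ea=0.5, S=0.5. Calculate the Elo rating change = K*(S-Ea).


Elo update: delta = K * (S - Ea), where S = 0.5 (draws)
S - Ea = 0.5 - 0.5 = 0.0
Rating change = 24 * 0.0
= 0.00

0.00 rating points


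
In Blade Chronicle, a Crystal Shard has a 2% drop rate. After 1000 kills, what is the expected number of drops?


Expected drops = kills * (drop_rate / 100)
= 1000 * (2 / 100)
= 1000 * 0.02
= 20.0

20.0 drops


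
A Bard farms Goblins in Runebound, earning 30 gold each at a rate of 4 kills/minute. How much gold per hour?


Gold per minute = 30 * 4 = 120
Gold per hour = 120 * 60 = 7200

7200 gold/hour


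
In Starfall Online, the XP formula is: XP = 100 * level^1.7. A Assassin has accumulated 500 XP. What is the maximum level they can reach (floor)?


XP = 100 * level^1.7, so level = (XP / 100)^(1/1.7)
= (500 / 100)^(1/1.7)
= 5.0^0.5882
= 2.5773
Floor: level = 2

level 2


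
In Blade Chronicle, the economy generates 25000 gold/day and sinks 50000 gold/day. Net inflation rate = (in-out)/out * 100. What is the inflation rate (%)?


Net gold = 25000 - 50000 = -25000
Inflation rate = net / sunk * 100 = -25000 / 50000 * 100
= -0.5 * 100
= -50.00%

-50.00%


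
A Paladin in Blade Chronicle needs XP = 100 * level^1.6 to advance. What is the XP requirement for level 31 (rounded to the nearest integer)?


XP = 100 * level^1.6
Substitute level = 31:
XP = 100 * 31^1.6
= 100 * 243.3205
= 24332

24332 XP


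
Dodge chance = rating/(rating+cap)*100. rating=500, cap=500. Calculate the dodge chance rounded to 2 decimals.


dodge% = 500 / (500 + 500) * 100
= 500 / 1000 * 100
= 0.5 * 100
= 50.00%

50.00%


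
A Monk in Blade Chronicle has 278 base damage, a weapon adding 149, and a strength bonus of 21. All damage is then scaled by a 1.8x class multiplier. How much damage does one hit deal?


Sum base + weapon + str = 278 + 149 + 21 = 448
Multiply by 1.8:
448 * 1.8 = 806.4

806.4 damage


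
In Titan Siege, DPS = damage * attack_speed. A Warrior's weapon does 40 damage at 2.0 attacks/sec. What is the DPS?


DPS = damage * attack_speed
= 40 * 2.0
= 80.0

80.0 DPS


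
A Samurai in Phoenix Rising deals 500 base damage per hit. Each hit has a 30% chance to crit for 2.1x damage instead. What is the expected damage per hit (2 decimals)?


E[dmg] = base * (1 + crit_chance * (crit_mult - 1))
cc as decimal = 30/100 = 0.3
cm - 1 = 2.1 - 1 = 1.1
Bonus factor = 0.3 * 1.1 = 0.33
Total multiplier = 1 + 0.33 = 1.33
Expected damage = 500 * 1.33 = 665.00

665.00 damage


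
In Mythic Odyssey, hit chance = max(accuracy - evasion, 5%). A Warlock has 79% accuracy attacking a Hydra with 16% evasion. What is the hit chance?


accuracy - evasion = 79 - 16 = 63
Apply floor: max(63, 5) = 63
Hit chance = 63%

63%


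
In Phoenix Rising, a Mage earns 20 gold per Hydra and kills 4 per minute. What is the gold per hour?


Gold per minute = 20 * 4 = 80
Gold per hour = 80 * 60 = 4800

4800 gold/hour


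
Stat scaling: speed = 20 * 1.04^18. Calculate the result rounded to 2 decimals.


value = base * growth^level
= 20 * 1.04^18
= 20 * 2.025817
= 40.52

40.52 speed


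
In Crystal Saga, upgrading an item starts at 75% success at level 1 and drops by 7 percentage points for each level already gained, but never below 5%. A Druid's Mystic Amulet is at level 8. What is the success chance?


raw_rate = 75 - 7 * (8 - 1)
= 75 - 7 * 7
= 75 - 49
= 26
Apply floor: max(26, 5) = 26%

26%


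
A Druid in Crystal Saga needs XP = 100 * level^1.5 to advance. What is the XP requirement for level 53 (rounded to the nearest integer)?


XP = 100 * level^1.5
Substitute level = 53:
XP = 100 * 53^1.5
= 100 * 385.8458
= 38585

38585 XP


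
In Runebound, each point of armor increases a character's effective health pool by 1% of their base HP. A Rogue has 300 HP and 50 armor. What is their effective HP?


EHP = 300 * (1 + 50/100)
= 300 * (1 + 0.5)
= 300 * 1.5
= 450.0

450.0 EHP


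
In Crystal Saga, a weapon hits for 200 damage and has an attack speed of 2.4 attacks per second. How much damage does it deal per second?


DPS = damage * attack_speed
= 200 * 2.4
= 480.0

480.0 DPS


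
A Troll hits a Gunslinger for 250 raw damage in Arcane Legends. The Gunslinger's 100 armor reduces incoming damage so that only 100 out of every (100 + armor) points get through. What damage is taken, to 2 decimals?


actual = 250 * 100 / (100 + 100)
= 250 * 100 / 200
= 25000 / 200
= 125.00

125.00 damage


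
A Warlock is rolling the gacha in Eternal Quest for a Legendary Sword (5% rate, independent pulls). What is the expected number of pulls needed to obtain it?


Expected pulls for a geometric distribution = 1/p = 100 / rate%
= 100 / 5
= 20.0

20.0 pulls


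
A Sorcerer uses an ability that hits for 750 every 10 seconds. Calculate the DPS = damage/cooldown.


DPS = damage / cooldown
= 750 / 10
= 75.00

75.00 DPS


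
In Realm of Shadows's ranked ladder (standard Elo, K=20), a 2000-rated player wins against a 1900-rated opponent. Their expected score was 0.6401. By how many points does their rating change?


Elo update: delta = K * (S - Ea), where S = 1 (wins)
S - Ea = 1 - 0.6401 = 0.3599
Rating change = 20 * 0.3599
= 7.20

7.20 rating points


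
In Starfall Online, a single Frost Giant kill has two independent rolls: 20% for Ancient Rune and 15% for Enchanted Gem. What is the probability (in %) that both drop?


For independent events, P(both) = P(A) * P(B)
= 20% * 15%
= 300 / 100 %
= 3.0%

3.0%


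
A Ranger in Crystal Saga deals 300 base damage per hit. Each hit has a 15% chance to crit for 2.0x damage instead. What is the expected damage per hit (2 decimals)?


E[dmg] = base * (1 + crit_chance * (crit_mult - 1))
cc as decimal = 15/100 = 0.15
cm - 1 = 2.0 - 1 = 1.0
Bonus factor = 0.15 * 1.0 = 0.15
Total multiplier = 1 + 0.15 = 1.15
Expected damage = 300 * 1.15 = 345.00

345.00 damage


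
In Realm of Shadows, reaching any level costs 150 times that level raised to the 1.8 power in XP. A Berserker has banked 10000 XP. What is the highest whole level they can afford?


XP = 150 * level^1.8, so level = (XP / 150)^(1/1.8)
= (10000 / 150)^(1/1.8)
= 66.6667^0.5556
= 10.3106
Floor: level = 10

level 10


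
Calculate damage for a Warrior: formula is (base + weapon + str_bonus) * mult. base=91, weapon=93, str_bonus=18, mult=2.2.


Sum base + weapon + str = 91 + 93 + 18 = 202
Multiply by 2.2:
202 * 2.2 = 444.4

444.4 damage


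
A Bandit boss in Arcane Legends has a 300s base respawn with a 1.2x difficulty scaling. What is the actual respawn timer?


Respawn time = base * multiplier
= 300 * 1.2
= 360.0 seconds

360.0 seconds


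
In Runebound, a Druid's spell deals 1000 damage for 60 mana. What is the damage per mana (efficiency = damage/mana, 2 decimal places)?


Efficiency = damage / mana
= 1000 / 60
= 16.67

16.67 dmg/mana


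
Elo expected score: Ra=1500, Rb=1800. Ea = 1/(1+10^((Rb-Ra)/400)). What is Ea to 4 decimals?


Elo expected score: Ea = 1/(1 + 10^((Rb-Ra)/400))
Rb - Ra = 1800 - 1500 = 300
(Rb-Ra)/400 = 300/400 = 0.75
10^0.75 = 5.623413
Ea = 1/(1 + 5.623413) = 1/6.623413 = 0.1510

0.1510


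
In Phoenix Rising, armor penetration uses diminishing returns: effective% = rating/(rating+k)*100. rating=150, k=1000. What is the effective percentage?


effective% = rating / (rating + k) * 100
= 150 / (150 + 1000) * 100
= 150 / 1150 * 100
= 0.130435 * 100
= 13.04%

13.04%


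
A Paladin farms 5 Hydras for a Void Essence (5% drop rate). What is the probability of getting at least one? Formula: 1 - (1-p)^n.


P(at least one) = 1 - P(none) = 1 - (1-p)^n
p = 5/100 = 0.05
1 - p = 0.95
(1 - p)^5 = 0.95^5 = 0.773781
P(at least one) = 1 - 0.773781 = 0.2262

0.2262


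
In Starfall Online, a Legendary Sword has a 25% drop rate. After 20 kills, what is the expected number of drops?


Expected drops = kills * (drop_rate / 100)
= 20 * (25 / 100)
= 20 * 0.25
= 5.0

5.0 drops


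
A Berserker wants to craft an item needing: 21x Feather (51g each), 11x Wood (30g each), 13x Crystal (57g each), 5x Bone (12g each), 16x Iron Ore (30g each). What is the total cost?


Cost breakdown:
  Feather: 21 * 51 = 1071
  Wood: 11 * 30 = 330
  Crystal: 13 * 57 = 741
  Bone: 5 * 12 = 60
  Iron Ore: 16 * 30 = 480
Total = 1071 + 330 + 741 + 60 + 480 = 2682

2682 gold


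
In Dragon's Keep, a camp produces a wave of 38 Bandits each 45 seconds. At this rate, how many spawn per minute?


Spawns per minute = count * (60 / interval)
= 38 * (60 / 45)
= 38 * 1.3333
= 50.67

50.67 per minute


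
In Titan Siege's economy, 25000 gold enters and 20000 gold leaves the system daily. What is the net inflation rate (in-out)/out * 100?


Net gold = 25000 - 20000 = 5000
Inflation rate = net / sunk * 100 = 5000 / 20000 * 100
= 0.25 * 100
= 25.00%

25.00%


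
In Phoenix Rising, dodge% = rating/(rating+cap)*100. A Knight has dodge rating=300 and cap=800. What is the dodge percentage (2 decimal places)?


dodge% = 300 / (300 + 800) * 100
= 300 / 1100 * 100
= 0.272727 * 100
= 27.27%

27.27%


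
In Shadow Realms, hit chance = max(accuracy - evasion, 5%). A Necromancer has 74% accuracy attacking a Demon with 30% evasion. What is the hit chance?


accuracy - evasion = 74 - 30 = 44
Apply floor: max(44, 5) = 44
Hit chance = 44%

44%


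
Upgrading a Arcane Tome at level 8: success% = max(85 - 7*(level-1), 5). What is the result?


raw_rate = 85 - 7 * (8 - 1)
= 85 - 7 * 7
= 85 - 49
= 36
Apply floor: max(36, 5) = 36%

36%


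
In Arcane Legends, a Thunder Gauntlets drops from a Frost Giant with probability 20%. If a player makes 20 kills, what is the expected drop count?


Expected drops = kills * (drop_rate / 100)
= 20 * (20 / 100)
= 20 * 0.2
= 4.0

4.0 drops


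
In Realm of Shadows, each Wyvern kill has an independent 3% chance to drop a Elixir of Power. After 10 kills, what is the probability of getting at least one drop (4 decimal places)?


P(at least one) = 1 - P(none) = 1 - (1-p)^n
p = 3/100 = 0.03
1 - p = 0.97
(1 - p)^10 = 0.97^10 = 0.737424
P(at least one) = 1 - 0.737424 = 0.2626

0.2626


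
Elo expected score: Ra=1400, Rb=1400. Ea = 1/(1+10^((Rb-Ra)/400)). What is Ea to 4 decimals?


Elo expected score: Ea = 1/(1 + 10^((Rb-Ra)/400))
Rb - Ra = 1400 - 1400 = 0
(Rb-Ra)/400 = 0/400 = 0.0
10^0.0 = 1.0
Ea = 1/(1 + 1.0) = 1/2.0 = 0.5000

0.5000


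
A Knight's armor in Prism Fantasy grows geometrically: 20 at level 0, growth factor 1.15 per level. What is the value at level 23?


value = base * growth^level
= 20 * 1.15^23
= 20 * 24.891458
= 497.83

497.83 armor


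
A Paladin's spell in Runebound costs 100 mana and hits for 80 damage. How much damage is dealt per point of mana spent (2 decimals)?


Efficiency = damage / mana
= 80 / 100
= 0.80

0.80 dmg/mana


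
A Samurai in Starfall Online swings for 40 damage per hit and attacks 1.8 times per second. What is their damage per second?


DPS = damage * attack_speed
= 40 * 1.8
= 72.0

72.0 DPS


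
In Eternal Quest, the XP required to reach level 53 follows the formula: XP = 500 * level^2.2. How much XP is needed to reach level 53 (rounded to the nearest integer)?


XP = 500 * level^2.2
Substitute level = 53:
XP = 500 * 53^2.2
= 500 * 6214.5103
= 3107255

3107255 XP


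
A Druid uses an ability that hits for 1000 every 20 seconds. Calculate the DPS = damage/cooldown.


DPS = damage / cooldown
= 1000 / 20
= 50.00

50.00 DPS


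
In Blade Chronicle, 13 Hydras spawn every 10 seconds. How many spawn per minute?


Spawns per minute = count * (60 / interval)
= 13 * (60 / 10)
= 13 * 6.0
= 78.0

78.0 per minute


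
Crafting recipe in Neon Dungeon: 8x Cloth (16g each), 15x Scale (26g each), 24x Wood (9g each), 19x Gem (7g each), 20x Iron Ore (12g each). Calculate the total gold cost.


Cost breakdown:
  Cloth: 8 * 16 = 128
  Scale: 15 * 26 = 390
  Wood: 24 * 9 = 216
  Gem: 19 * 7 = 133
  Iron Ore: 20 * 12 = 240
Total = 128 + 390 + 216 + 133 + 240 = 1107

1107 gold


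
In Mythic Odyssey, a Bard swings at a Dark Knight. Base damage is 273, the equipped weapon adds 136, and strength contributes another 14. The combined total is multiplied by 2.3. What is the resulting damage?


Sum base + weapon + str = 273 + 136 + 14 = 423
Multiply by 2.3:
423 * 2.3 = 972.9

972.9 damage


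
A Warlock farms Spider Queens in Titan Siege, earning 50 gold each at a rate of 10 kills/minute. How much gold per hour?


Gold per minute = 50 * 10 = 500
Gold per hour = 500 * 60 = 30000

30000 gold/hour


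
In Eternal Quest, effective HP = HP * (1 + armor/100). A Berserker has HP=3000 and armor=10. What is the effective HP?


EHP = 3000 * (1 + 10/100)
= 3000 * (1 + 0.1)
= 3000 * 1.1
= 3300.0

3300.0 EHP


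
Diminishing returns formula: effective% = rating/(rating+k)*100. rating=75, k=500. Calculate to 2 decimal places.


effective% = rating / (rating + k) * 100
= 75 / (75 + 500) * 100
= 75 / 575 * 100
= 0.130435 * 100
= 13.04%

13.04%


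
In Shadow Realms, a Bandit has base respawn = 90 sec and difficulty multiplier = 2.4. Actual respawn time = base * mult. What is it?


Respawn time = base * multiplier
= 90 * 2.4
= 216.0 seconds

216.0 seconds


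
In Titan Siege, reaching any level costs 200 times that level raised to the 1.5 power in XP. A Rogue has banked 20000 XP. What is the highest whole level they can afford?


XP = 200 * level^1.5, so level = (XP / 200)^(1/1.5)
= (20000 / 200)^(1/1.5)
= 100.0^0.6667
= 21.5443
Floor: level = 21

level 21


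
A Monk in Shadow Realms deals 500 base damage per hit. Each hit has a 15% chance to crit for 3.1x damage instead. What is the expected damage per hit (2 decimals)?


E[dmg] = base * (1 + crit_chance * (crit_mult - 1))
cc as decimal = 15/100 = 0.15
cm - 1 = 3.1 - 1 = 2.1
Bonus factor = 0.15 * 2.1 = 0.315
Total multiplier = 1 + 0.315 = 1.315
Expected damage = 500 * 1.315 = 657.50

657.50 damage


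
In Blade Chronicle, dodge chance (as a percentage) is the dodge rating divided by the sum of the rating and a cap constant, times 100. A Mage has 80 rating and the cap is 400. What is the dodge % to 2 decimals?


dodge% = 80 / (80 + 400) * 100
= 80 / 480 * 100
= 0.166667 * 100
= 16.67%

16.67%


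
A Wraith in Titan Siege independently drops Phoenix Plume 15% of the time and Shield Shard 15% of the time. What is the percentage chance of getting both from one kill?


For independent events, P(both) = P(A) * P(B)
= 15% * 15%
= 225 / 100 %
= 2.25%

2.25%


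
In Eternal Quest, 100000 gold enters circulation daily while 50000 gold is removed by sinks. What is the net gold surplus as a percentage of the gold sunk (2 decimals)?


Net gold = 100000 - 50000 = 50000
Inflation rate = net / sunk * 100 = 50000 / 50000 * 100
= 1.0 * 100
= 100.00%

100.00%


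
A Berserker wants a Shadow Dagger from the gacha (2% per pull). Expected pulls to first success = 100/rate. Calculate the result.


Expected pulls for a geometric distribution = 1/p = 100 / rate%
= 100 / 2
= 50.0

50.0 pulls


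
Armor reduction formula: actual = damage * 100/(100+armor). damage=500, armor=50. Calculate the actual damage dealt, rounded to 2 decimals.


actual = 500 * 100 / (100 + 50)
= 500 * 100 / 150
= 50000 / 150
= 333.33

333.33 damage


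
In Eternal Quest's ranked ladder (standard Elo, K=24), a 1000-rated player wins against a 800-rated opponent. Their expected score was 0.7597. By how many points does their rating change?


Elo update: delta = K * (S - Ea), where S = 1 (wins)
S - Ea = 1 - 0.7597 = 0.2403
Rating change = 24 * 0.2403
= 5.77

5.77 rating points


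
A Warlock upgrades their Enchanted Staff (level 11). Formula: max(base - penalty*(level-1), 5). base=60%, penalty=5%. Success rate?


raw_rate = 60 - 5 * (11 - 1)
= 60 - 5 * 10
= 60 - 50
= 10
Apply floor: max(10, 5) = 10%

10%


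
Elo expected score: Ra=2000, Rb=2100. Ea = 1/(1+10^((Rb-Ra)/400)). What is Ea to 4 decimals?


Elo expected score: Ea = 1/(1 + 10^((Rb-Ra)/400))
Rb - Ra = 2100 - 2000 = 100
(Rb-Ra)/400 = 100/400 = 0.25
10^0.25 = 1.778279
Ea = 1/(1 + 1.778279) = 1/2.778279 = 0.3599

0.3599


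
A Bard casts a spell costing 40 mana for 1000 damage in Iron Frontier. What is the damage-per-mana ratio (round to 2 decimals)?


Efficiency = damage / mana
= 1000 / 40
= 25.00

25.00 dmg/mana


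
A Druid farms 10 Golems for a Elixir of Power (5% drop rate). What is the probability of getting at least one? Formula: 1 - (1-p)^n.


P(at least one) = 1 - P(none) = 1 - (1-p)^n
p = 5/100 = 0.05
1 - p = 0.95
(1 - p)^10 = 0.95^10 = 0.598737
P(at least one) = 1 - 0.598737 = 0.4013

0.4013


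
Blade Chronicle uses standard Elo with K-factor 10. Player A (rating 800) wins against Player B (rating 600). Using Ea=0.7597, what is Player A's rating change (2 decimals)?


Elo update: delta = K * (S - Ea), where S = 1 (wins)
S - Ea = 1 - 0.7597 = 0.2403
Rating change = 10 * 0.2403
= 2.40

2.40 rating points


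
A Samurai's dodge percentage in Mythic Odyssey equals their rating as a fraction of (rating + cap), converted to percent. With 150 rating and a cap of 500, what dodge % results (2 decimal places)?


dodge% = 150 / (150 + 500) * 100
= 150 / 650 * 100
= 0.230769 * 100
= 23.08%

23.08%


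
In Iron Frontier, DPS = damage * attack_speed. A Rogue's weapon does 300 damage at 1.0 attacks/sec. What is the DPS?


DPS = damage * attack_speed
= 300 * 1.0
= 300.0

300.0 DPS


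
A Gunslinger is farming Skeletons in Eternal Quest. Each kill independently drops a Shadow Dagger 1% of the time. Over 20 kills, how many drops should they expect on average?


Expected drops = kills * (drop_rate / 100)
= 20 * (1 / 100)
= 20 * 0.01
= 0.2

0.2 drops
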